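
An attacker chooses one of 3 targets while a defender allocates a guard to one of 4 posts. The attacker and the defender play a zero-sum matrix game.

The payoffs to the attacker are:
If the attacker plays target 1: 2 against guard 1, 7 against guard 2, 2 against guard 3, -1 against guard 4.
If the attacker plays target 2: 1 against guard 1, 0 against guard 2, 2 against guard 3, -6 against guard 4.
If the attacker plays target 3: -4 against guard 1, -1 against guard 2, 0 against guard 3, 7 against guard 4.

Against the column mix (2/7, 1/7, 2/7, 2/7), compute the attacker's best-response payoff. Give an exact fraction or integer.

13/7

target 1: (2)·(2/7) + (7)·(1/7) + (2)·(2/7) + (-1)·(2/7) = 13/7.
target 2: (1)·(2/7) + (0)·(1/7) + (2)·(2/7) + (-6)·(2/7) = -6/7.
target 3: (-4)·(2/7) + (-1)·(1/7) + (0)·(2/7) + (7)·(2/7) = 5/7.
The best pure response is target 1 with expected payoff 13/7.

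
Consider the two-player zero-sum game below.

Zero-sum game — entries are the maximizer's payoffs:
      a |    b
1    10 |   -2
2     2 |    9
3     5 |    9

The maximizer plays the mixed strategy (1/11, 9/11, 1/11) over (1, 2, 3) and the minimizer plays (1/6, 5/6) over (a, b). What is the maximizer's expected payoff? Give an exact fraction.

Against (1/6, 5/6), each row's expected payoff is 1: 0; 2: 47/6; 3: 25/3.
Taking the (1/11, 9/11, 1/11)-weighted average: (1/11)·(0) + (9/11)·(47/6) + (1/11)·(25/3) = 43/6.

43/6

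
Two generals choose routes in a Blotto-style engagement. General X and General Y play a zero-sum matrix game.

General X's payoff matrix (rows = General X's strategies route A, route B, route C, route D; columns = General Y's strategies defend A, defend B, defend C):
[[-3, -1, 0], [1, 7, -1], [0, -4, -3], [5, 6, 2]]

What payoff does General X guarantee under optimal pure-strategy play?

2

Row minima: -3, -1, -4, 2 → General X's maximin is 2.
Column maxima: 5, 7, 2 → General Y's minimax is 2.
They coincide at (route D, defend C), so the value is 2.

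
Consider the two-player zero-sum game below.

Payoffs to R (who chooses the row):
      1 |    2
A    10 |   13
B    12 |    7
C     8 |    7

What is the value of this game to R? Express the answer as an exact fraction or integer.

43/4

Row C is strictly dominated by row A, so R never plays it.
The remaining 2×2 game on (A, B) × (1, 2) has no saddle point. Let R play A with probability p; indifference gives 10p + 12(1−p) = 13p + 7(1−p), so p = 5/8.
Similarly C's optimal q on 1 is 3/4, and the value is 10·(3/4) + (13)·(1/4) = 43/4.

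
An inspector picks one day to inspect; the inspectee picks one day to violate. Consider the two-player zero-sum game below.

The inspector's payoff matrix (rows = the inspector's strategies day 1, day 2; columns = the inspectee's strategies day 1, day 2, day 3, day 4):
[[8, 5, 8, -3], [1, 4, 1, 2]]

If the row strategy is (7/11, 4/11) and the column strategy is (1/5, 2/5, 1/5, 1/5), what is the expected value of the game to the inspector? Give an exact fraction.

19/5

Against (1/5, 2/5, 1/5, 1/5), each row's expected payoff is day 1: 23/5; day 2: 12/5.
Taking the (7/11, 4/11)-weighted average: (7/11)·(23/5) + (4/11)·(12/5) = 19/5.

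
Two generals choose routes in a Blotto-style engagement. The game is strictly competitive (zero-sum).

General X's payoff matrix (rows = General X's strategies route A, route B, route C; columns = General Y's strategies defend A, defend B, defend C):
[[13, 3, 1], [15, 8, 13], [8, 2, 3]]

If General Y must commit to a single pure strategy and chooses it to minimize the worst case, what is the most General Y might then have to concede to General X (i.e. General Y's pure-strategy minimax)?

8

The worst case (largest entry) in each column is defend A: 15, defend B: 8, defend C: 13.
The best (smallest) of these is 8.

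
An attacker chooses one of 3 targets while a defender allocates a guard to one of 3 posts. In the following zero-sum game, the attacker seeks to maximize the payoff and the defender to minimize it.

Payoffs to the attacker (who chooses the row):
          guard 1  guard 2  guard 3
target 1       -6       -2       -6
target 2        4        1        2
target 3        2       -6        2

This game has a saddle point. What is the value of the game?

1

Row minima: -6, 1, -6 → the attacker's maximin is 1.
Column maxima: 4, 1, 2 → the defender's minimax is 1.
They coincide at (target 2, guard 2), so the value is 1.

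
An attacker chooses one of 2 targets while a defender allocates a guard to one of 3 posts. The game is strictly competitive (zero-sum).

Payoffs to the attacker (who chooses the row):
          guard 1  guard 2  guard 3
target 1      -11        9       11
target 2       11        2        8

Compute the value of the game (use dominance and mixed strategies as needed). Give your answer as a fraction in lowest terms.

121/29

Column guard 3 is strictly dominated by guard 2 for the defender (it gives the attacker more in every row).
The remaining 2×2 game on (target 1, target 2) × (guard 1, guard 2) has no saddle point. Let the attacker play target 1 with probability p; indifference gives −11p + 11(1−p) = 9p + 2(1−p), so p = 9/29.
Similarly the defender's optimal q on guard 1 is 7/29, and the value is -11·(7/29) + (9)·(22/29) = 121/29.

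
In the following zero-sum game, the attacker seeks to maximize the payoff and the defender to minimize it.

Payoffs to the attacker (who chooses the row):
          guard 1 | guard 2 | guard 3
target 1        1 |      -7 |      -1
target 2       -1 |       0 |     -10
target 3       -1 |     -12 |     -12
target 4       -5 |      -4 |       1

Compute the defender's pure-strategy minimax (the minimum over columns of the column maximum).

The worst case (largest entry) in each column is guard 1: 1, guard 2: 0, guard 3: 1.
The best (smallest) of these is 0.

0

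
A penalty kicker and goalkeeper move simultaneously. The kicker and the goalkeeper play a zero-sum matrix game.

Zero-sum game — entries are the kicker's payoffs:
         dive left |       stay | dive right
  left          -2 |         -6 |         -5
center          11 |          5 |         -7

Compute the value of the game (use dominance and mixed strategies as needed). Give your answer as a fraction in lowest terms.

-67/13

Column dive left is strictly dominated by stay for the goalkeeper (it gives the kicker more in every row).
The remaining 2×2 game on (left, center) × (stay, dive right) has no saddle point. Let the kicker play left with probability p; indifference gives −6p + 5(1−p) = −5p − 7(1−p), so p = 12/13.
Similarly the goalkeeper's optimal q on stay is 2/13, and the value is -6·(2/13) + (-5)·(11/13) = -67/13.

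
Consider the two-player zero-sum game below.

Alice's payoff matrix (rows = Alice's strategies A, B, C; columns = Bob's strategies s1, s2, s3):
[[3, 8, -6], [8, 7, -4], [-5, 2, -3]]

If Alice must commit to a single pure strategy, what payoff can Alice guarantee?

-4

The worst-case payoff for each row is A: -6, B: -4, C: -5.
The best of these is -4.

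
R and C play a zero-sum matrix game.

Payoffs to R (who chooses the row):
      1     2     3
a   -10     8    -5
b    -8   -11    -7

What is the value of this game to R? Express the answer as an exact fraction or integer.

-58/7

Column 3 is strictly dominated by 1 for C (it gives R more in every row).
The remaining 2×2 game on (a, b) × (1, 2) has no saddle point. Let R play a with probability p; indifference gives −10p − 8(1−p) = 8p − 11(1−p), so p = 1/7.
Similarly C's optimal q on 1 is 19/21, and the value is -10·(19/21) + (8)·(2/21) = -58/7.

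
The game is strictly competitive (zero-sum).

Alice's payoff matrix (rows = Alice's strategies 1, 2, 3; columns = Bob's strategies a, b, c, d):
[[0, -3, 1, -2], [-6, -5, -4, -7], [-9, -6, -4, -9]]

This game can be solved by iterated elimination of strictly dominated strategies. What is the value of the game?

-3

Row 2 is strictly dominated by row 1 (0>-6, -3>-5, 1>-4, -2>-7); eliminate 2.
Row 3 is strictly dominated by row 1 (0>-9, -3>-6, 1>-4, -2>-9); eliminate 3.
Column a is strictly dominated by b for Bob (-3<0); eliminate a.
Column c is strictly dominated by b for Bob (-3<1); eliminate c.
Column d is strictly dominated by b for Bob (-3<-2); eliminate d.
Only (1, b) remains, with payoff -3.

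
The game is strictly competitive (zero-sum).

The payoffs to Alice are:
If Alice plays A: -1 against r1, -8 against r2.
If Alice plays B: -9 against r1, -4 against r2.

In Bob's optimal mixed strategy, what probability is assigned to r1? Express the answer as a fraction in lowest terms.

1/3

Row minima are -8 and -9, so Alice's maximin is -8; column maxima are -1 and -4, so Bob's minimax is -4. These differ, so the equilibrium is in mixed strategies.
Let Bob play r1 with probability q. Alice is indifferent when −q − 8(1−q) = −9q − 4(1−q), giving q = 1/3.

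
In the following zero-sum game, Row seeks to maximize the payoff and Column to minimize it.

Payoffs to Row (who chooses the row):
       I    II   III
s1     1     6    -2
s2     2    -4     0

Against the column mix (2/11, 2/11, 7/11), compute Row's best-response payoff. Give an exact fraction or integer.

s1: (1)·(2/11) + (6)·(2/11) + (-2)·(7/11) = 0.
s2: (2)·(2/11) + (-4)·(2/11) + (0)·(7/11) = -4/11.
The best pure response is s1 with expected payoff 0.

0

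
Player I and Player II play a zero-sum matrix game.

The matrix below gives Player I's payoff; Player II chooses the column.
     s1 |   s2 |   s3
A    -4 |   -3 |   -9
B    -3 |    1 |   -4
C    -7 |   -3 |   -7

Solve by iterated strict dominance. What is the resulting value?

-4

Row A is strictly dominated by row B (-3>-4, 1>-3, -4>-9); eliminate A.
Row C is strictly dominated by row B (-3>-7, 1>-3, -4>-7); eliminate C.
Column s1 is strictly dominated by s3 for Player II (-4<-3); eliminate s1.
Column s2 is strictly dominated by s3 for Player II (-4<1); eliminate s2.
Only (B, s3) remains, with payoff -4.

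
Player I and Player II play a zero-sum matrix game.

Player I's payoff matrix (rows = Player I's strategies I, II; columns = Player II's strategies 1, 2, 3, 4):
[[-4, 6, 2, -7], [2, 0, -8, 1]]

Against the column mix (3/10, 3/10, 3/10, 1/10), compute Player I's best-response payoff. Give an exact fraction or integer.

I: (-4)·(3/10) + (6)·(3/10) + (2)·(3/10) + (-7)·(1/10) = 1/2.
II: (2)·(3/10) + (0)·(3/10) + (-8)·(3/10) + (1)·(1/10) = -17/10.
The best pure response is I with expected payoff 1/2.

1/2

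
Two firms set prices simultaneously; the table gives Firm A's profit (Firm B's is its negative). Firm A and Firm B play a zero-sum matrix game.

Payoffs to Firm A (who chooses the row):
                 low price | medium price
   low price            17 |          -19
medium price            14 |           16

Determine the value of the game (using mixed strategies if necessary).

269/19

Row minima are -19 and 14, so Firm A's maximin is 14; column maxima are 17 and 16, so Firm B's minimax is 16. These differ, so the equilibrium is in mixed strategies.
Let Firm A play low price with probability p. Firm B is indifferent when 17p + 14(1−p) = −19p + 16(1−p), giving p = 1/19.
Let Firm B play low price with probability q. Firm A is indifferent when 17q − 19(1−q) = 14q + 16(1−q), giving q = 35/38.
The value is 17·(35/38) + (-19)·(3/38) = 269/19.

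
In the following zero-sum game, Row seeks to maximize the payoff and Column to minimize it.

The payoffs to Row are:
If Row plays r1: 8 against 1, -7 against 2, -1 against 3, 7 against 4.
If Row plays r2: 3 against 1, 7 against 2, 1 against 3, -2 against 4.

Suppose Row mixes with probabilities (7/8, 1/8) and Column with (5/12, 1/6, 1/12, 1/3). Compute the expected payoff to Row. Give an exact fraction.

131/32

Against (5/12, 1/6, 1/12, 1/3), each row's expected payoff is r1: 53/12; r2: 11/6.
Taking the (7/8, 1/8)-weighted average: (7/8)·(53/12) + (1/8)·(11/6) = 131/32.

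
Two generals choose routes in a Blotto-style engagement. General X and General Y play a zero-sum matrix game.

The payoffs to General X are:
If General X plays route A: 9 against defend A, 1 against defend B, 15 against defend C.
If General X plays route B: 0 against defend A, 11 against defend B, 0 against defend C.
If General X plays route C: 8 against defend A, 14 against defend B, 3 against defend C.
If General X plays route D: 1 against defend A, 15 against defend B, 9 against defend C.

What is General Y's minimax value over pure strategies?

9

The worst case (largest entry) in each column is defend A: 9, defend B: 15, defend C: 15.
The best (smallest) of these is 9.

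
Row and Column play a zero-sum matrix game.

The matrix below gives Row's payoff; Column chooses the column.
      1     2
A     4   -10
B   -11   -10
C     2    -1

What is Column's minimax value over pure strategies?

The worst case (largest entry) in each column is 1: 4, 2: -1.
The best (smallest) of these is -1.

-1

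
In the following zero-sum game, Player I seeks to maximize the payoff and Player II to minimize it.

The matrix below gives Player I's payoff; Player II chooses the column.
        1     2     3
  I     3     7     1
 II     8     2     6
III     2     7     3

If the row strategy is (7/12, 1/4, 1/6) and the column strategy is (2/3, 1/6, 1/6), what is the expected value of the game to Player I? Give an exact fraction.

37/9

Against (2/3, 1/6, 1/6), each row's expected payoff is I: 10/3; II: 20/3; III: 3.
Taking the (7/12, 1/4, 1/6)-weighted average: (7/12)·(10/3) + (1/4)·(20/3) + (1/6)·(3) = 37/9.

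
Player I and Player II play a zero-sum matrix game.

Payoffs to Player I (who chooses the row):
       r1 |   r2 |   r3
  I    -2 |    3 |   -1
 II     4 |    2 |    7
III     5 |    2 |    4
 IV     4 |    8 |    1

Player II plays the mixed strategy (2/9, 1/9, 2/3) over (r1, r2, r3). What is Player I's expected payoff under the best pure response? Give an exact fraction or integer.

52/9

I: (-2)·(2/9) + (3)·(1/9) + (-1)·(2/3) = -7/9.
II: (4)·(2/9) + (2)·(1/9) + (7)·(2/3) = 52/9.
III: (5)·(2/9) + (2)·(1/9) + (4)·(2/3) = 4.
IV: (4)·(2/9) + (8)·(1/9) + (1)·(2/3) = 22/9.
The best pure response is II with expected payoff 52/9.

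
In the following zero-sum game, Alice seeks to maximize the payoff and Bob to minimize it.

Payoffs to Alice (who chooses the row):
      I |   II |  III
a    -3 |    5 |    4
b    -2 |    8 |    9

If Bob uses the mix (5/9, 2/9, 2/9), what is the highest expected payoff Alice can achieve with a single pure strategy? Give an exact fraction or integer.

a: (-3)·(5/9) + (5)·(2/9) + (4)·(2/9) = 1/3.
b: (-2)·(5/9) + (8)·(2/9) + (9)·(2/9) = 8/3.
The best pure response is b with expected payoff 8/3.

8/3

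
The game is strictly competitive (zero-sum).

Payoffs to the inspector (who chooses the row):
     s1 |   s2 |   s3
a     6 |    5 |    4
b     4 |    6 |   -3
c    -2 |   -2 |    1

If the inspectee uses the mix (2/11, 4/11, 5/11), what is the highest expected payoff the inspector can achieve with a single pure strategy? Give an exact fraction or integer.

a: (6)·(2/11) + (5)·(4/11) + (4)·(5/11) = 52/11.
b: (4)·(2/11) + (6)·(4/11) + (-3)·(5/11) = 17/11.
c: (-2)·(2/11) + (-2)·(4/11) + (1)·(5/11) = -7/11.
The best pure response is a with expected payoff 52/11.

52/11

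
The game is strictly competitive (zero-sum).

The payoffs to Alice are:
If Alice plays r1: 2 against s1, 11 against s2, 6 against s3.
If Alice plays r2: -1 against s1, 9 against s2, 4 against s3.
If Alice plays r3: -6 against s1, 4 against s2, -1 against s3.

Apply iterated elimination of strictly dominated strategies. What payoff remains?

Row r3 is strictly dominated by row r1 (2>-6, 11>4, 6>-1); eliminate r3.
Column s3 is strictly dominated by s1 for Bob (2<6, -1<4); eliminate s3.
Column s2 is strictly dominated by s1 for Bob (2<11, -1<9); eliminate s2.
Row r2 is strictly dominated by row r1 (2>-1); eliminate r2.
Only (r1, s1) remains, with payoff 2.

2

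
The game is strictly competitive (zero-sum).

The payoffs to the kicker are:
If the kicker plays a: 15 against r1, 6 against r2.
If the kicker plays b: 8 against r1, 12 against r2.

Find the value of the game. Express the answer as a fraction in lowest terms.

132/13

Row minima are 6 and 8, so the kicker's maximin is 8; column maxima are 15 and 12, so the goalkeeper's minimax is 12. These differ, so the equilibrium is in mixed strategies.
Let the kicker play a with probability p. The goalkeeper is indifferent when 15p + 8(1−p) = 6p + 12(1−p), giving p = 4/13.
Let the goalkeeper play r1 with probability q. The kicker is indifferent when 15q + 6(1−q) = 8q + 12(1−q), giving q = 6/13.
The value is 15·(6/13) + (6)·(7/13) = 132/13.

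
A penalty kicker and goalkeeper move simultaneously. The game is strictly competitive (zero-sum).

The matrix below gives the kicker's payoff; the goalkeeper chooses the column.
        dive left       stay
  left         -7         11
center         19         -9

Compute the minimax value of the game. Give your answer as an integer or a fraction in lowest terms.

73/23

Row minima are -7 and -9, so the kicker's maximin is -7; column maxima are 19 and 11, so the goalkeeper's minimax is 11. These differ, so the equilibrium is in mixed strategies.
Let the kicker play left with probability p. The goalkeeper is indifferent when −7p + 19(1−p) = 11p − 9(1−p), giving p = 14/23.
Let the goalkeeper play dive left with probability q. The kicker is indifferent when −7q + 11(1−q) = 19q − 9(1−q), giving q = 10/23.
The value is -7·(10/23) + (11)·(13/23) = 73/23.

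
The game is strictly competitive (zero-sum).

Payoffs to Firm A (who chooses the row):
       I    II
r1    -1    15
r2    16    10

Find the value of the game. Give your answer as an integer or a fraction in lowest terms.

Row minima are -1 and 10, so Firm A's maximin is 10; column maxima are 16 and 15, so Firm B's minimax is 15. These differ, so the equilibrium is in mixed strategies.
Let Firm A play r1 with probability p. Firm B is indifferent when −p + 16(1−p) = 15p + 10(1−p), giving p = 3/11.
Let Firm B play I with probability q. Firm A is indifferent when −q + 15(1−q) = 16q + 10(1−q), giving q = 5/22.
The value is -1·(5/22) + (15)·(17/22) = 125/11.

125/11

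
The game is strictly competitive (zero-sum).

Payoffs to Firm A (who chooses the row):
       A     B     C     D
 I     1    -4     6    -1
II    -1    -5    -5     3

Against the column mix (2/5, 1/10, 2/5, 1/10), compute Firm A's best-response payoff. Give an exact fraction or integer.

I: (1)·(2/5) + (-4)·(1/10) + (6)·(2/5) + (-1)·(1/10) = 23/10.
II: (-1)·(2/5) + (-5)·(1/10) + (-5)·(2/5) + (3)·(1/10) = -13/5.
The best pure response is I with expected payoff 23/10.

23/10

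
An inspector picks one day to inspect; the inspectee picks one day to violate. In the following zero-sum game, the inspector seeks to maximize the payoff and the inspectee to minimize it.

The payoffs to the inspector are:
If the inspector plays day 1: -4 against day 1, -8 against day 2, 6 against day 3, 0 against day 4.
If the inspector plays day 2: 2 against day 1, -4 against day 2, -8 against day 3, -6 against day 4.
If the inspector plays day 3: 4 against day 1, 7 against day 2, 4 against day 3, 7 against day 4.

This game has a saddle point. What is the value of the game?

4

Row minima: -8, -8, 4 → the inspector's maximin is 4.
Column maxima: 4, 7, 6, 7 → the inspectee's minimax is 4.
They coincide at (day 3, day 1), so the value is 4.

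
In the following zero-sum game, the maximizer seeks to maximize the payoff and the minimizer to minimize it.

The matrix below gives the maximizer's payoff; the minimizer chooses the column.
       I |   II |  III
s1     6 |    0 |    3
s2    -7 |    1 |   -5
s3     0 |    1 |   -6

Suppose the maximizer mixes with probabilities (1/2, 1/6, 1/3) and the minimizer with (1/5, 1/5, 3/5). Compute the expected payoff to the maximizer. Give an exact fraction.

-1/3

Against (1/5, 1/5, 3/5), each row's expected payoff is s1: 3; s2: -21/5; s3: -17/5.
Taking the (1/2, 1/6, 1/3)-weighted average: (1/2)·(3) + (1/6)·(-21/5) + (1/3)·(-17/5) = -1/3.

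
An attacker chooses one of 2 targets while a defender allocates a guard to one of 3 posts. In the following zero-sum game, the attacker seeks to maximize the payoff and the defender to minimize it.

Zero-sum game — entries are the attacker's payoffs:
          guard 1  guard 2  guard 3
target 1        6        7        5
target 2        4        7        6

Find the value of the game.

Column guard 2 is strictly dominated by guard 1 for the defender (it gives the attacker more in every row).
The remaining 2×2 game on (target 1, target 2) × (guard 1, guard 3) has no saddle point. Let the attacker play target 1 with probability p; indifference gives 6p + 4(1−p) = 5p + 6(1−p), so p = 2/3.
Similarly the defender's optimal q on guard 1 is 1/3, and the value is 6·(1/3) + (5)·(2/3) = 16/3.

16/3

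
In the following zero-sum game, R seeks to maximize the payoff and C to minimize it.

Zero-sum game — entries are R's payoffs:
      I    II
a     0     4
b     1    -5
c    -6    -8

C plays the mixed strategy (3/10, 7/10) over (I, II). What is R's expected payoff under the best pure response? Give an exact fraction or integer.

a: (0)·(3/10) + (4)·(7/10) = 14/5.
b: (1)·(3/10) + (-5)·(7/10) = -16/5.
c: (-6)·(3/10) + (-8)·(7/10) = -37/5.
The best pure response is a with expected payoff 14/5.

14/5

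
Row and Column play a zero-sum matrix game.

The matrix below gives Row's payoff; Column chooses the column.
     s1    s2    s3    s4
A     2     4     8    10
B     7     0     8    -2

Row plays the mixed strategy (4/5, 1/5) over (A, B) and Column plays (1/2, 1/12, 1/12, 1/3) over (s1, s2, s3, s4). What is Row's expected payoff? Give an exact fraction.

Against (1/2, 1/12, 1/12, 1/3), each row's expected payoff is A: 16/3; B: 7/2.
Taking the (4/5, 1/5)-weighted average: (4/5)·(16/3) + (1/5)·(7/2) = 149/30.

149/30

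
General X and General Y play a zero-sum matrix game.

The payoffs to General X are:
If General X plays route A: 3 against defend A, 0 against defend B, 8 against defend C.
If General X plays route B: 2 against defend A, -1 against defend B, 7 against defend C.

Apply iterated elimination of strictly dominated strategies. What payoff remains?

Column defend C is strictly dominated by defend A for General Y (3<8, 2<7); eliminate defend C.
Row route B is strictly dominated by row route A (3>2, 0>-1); eliminate route B.
Column defend A is strictly dominated by defend B for General Y (0<3); eliminate defend A.
Only (route A, defend B) remains, with payoff 0.

0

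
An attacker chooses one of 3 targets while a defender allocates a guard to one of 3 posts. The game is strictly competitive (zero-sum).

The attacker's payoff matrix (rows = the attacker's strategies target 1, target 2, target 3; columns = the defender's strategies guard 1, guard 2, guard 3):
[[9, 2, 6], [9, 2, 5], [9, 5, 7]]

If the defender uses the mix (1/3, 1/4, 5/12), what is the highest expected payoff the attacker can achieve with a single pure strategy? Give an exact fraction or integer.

target 1: (9)·(1/3) + (2)·(1/4) + (6)·(5/12) = 6.
target 2: (9)·(1/3) + (2)·(1/4) + (5)·(5/12) = 67/12.
target 3: (9)·(1/3) + (5)·(1/4) + (7)·(5/12) = 43/6.
The best pure response is target 3 with expected payoff 43/6.

43/6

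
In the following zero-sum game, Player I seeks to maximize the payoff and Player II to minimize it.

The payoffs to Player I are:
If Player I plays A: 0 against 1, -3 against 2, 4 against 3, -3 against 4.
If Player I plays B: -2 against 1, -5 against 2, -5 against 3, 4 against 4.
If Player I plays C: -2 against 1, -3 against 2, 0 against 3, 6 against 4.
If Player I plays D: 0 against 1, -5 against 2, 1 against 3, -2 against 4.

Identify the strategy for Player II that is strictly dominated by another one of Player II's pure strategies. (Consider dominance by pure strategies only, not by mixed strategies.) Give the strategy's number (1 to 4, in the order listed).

1

Player II prefers columns that give Player I less. Compare 1 with 2: -3 < 0, -5 < -2, -3 < -2, -5 < 0.
So 2 strictly dominates 1 for Player II; 1 is strictly dominated.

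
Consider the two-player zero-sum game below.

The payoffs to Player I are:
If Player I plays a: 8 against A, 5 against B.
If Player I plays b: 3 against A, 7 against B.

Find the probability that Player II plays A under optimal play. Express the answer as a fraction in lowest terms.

2/7

Row minima are 5 and 3, so Player I's maximin is 5; column maxima are 8 and 7, so Player II's minimax is 7. These differ, so the equilibrium is in mixed strategies.
Let Player II play A with probability q. Player I is indifferent when 8q + 5(1−q) = 3q + 7(1−q), giving q = 2/7.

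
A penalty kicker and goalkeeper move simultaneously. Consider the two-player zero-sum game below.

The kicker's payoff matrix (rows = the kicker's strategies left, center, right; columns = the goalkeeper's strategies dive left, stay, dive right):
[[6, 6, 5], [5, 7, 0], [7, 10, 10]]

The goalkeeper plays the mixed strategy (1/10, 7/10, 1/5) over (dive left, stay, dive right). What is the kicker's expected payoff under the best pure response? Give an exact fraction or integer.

left: (6)·(1/10) + (6)·(7/10) + (5)·(1/5) = 29/5.
center: (5)·(1/10) + (7)·(7/10) + (0)·(1/5) = 27/5.
right: (7)·(1/10) + (10)·(7/10) + (10)·(1/5) = 97/10.
The best pure response is right with expected payoff 97/10.

97/10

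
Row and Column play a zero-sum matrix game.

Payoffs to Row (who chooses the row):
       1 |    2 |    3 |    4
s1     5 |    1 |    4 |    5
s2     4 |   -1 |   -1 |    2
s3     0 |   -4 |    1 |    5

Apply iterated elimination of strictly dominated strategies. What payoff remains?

Column 4 is strictly dominated by 2 for Column (1<5, -1<2, -4<5); eliminate 4.
Row s3 is strictly dominated by row s1 (5>0, 1>-4, 4>1); eliminate s3.
Column 1 is strictly dominated by 2 for Column (1<5, -1<4); eliminate 1.
Row s2 is strictly dominated by row s1 (1>-1, 4>-1); eliminate s2.
Column 3 is strictly dominated by 2 for Column (1<4); eliminate 3.
Only (s1, 2) remains, with payoff 1.

1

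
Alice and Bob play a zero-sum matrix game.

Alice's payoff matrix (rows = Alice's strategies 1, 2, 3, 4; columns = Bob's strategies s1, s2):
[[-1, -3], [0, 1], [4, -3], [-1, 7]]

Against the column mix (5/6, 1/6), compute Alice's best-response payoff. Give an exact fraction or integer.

1: (-1)·(5/6) + (-3)·(1/6) = -4/3.
2: (0)·(5/6) + (1)·(1/6) = 1/6.
3: (4)·(5/6) + (-3)·(1/6) = 17/6.
4: (-1)·(5/6) + (7)·(1/6) = 1/3.
The best pure response is 3 with expected payoff 17/6.

17/6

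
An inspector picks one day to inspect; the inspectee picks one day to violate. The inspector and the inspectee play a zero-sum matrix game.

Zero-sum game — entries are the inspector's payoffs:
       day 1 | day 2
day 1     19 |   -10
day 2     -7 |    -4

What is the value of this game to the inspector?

-73/16

Row minima are -10 and -7, so the inspector's maximin is -7; column maxima are 19 and -4, so the inspectee's minimax is -4. These differ, so the equilibrium is in mixed strategies.
Let the inspector play day 1 with probability p. The inspectee is indifferent when 19p − 7(1−p) = −10p − 4(1−p), giving p = 3/32.
Let the inspectee play day 1 with probability q. The inspector is indifferent when 19q − 10(1−q) = −7q − 4(1−q), giving q = 3/16.
The value is 19·(3/16) + (-10)·(13/16) = -73/16.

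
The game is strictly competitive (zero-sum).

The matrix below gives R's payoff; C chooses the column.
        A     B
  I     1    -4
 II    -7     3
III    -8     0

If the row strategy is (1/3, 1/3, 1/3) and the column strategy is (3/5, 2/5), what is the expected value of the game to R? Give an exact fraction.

Against (3/5, 2/5), each row's expected payoff is I: -1; II: -3; III: -24/5.
Taking the (1/3, 1/3, 1/3)-weighted average: (1/3)·(-1) + (1/3)·(-3) + (1/3)·(-24/5) = -44/15.

-44/15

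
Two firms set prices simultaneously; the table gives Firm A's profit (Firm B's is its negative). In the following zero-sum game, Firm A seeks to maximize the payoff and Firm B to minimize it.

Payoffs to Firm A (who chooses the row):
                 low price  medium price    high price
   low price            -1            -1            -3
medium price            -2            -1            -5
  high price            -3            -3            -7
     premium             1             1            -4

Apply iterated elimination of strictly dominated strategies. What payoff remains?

-3

Column medium price is strictly dominated by high price for Firm B (-3<-1, -5<-1, -7<-3, -4<1); eliminate medium price.
Column low price is strictly dominated by high price for Firm B (-3<-1, -5<-2, -7<-3, -4<1); eliminate low price.
Row medium price is strictly dominated by row low price (-3>-5); eliminate medium price.
Row high price is strictly dominated by row low price (-3>-7); eliminate high price.
Row premium is strictly dominated by row low price (-3>-4); eliminate premium.
Only (low price, high price) remains, with payoff -3.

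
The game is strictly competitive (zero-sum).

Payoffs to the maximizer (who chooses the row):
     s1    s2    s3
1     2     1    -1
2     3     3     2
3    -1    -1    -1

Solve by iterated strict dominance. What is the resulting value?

Row 1 is strictly dominated by row 2 (3>2, 3>1, 2>-1); eliminate 1.
Row 3 is strictly dominated by row 2 (3>-1, 3>-1, 2>-1); eliminate 3.
Column s2 is strictly dominated by s3 for the minimizer (2<3); eliminate s2.
Column s1 is strictly dominated by s3 for the minimizer (2<3); eliminate s1.
Only (2, s3) remains, with payoff 2.

2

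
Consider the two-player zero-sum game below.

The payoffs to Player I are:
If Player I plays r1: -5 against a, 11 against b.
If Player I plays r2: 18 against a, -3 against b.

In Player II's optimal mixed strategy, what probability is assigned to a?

Row minima are -5 and -3, so Player I's maximin is -3; column maxima are 18 and 11, so Player II's minimax is 11. These differ, so the equilibrium is in mixed strategies.
Let Player II play a with probability q. Player I is indifferent when −5q + 11(1−q) = 18q − 3(1−q), giving q = 14/37.

14/37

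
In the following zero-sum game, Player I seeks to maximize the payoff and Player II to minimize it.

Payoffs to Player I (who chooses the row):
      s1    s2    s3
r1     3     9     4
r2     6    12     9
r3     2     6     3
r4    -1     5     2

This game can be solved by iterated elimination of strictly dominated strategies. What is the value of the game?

Row r1 is strictly dominated by row r2 (6>3, 12>9, 9>4); eliminate r1.
Row r4 is strictly dominated by row r2 (6>-1, 12>5, 9>2); eliminate r4.
Row r3 is strictly dominated by row r2 (6>2, 12>6, 9>3); eliminate r3.
Column s2 is strictly dominated by s1 for Player II (6<12); eliminate s2.
Column s3 is strictly dominated by s1 for Player II (6<9); eliminate s3.
Only (r2, s1) remains, with payoff 6.

6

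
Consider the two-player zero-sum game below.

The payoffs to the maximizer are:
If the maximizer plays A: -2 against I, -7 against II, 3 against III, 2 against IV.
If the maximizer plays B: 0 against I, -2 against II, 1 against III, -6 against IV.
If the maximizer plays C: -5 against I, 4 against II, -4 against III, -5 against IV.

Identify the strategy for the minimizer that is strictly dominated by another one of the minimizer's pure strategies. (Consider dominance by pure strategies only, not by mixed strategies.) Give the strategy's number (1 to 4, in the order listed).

The minimizer prefers columns that give the maximizer less. Compare III with I: -2 < 3, 0 < 1, -5 < -4.
So I strictly dominates III for the minimizer; III is strictly dominated.

3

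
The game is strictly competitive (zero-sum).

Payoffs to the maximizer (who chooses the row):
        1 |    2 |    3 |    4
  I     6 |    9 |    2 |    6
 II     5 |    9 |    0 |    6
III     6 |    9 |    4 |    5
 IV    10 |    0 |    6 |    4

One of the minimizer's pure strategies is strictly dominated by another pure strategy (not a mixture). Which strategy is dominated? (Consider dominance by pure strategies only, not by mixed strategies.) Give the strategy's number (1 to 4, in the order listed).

The minimizer prefers columns that give the maximizer less. Compare 1 with 3: 2 < 6, 0 < 5, 4 < 6, 6 < 10.
So 3 strictly dominates 1 for the minimizer; 1 is strictly dominated.

1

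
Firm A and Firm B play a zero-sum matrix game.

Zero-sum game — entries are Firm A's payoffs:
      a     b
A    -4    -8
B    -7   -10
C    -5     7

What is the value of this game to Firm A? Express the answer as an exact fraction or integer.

-17/4

Row B is strictly dominated by row A, so Firm A never plays it.
The remaining 2×2 game on (A, C) × (a, b) has no saddle point. Let Firm A play A with probability p; indifference gives −4p − 5(1−p) = −8p + 7(1−p), so p = 3/4.
Similarly Firm B's optimal q on a is 15/16, and the value is -4·(15/16) + (-8)·(1/16) = -17/4.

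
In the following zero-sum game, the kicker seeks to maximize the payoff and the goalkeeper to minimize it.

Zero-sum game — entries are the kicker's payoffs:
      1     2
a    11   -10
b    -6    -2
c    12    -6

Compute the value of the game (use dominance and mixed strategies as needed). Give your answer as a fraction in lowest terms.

Row a is strictly dominated by row c, so the kicker never plays it.
The remaining 2×2 game on (b, c) × (1, 2) has no saddle point. Let the kicker play b with probability p; indifference gives −6p + 12(1−p) = −2p − 6(1−p), so p = 9/11.
Similarly the goalkeeper's optimal q on 1 is 2/11, and the value is -6·(2/11) + (-2)·(9/11) = -30/11.

-30/11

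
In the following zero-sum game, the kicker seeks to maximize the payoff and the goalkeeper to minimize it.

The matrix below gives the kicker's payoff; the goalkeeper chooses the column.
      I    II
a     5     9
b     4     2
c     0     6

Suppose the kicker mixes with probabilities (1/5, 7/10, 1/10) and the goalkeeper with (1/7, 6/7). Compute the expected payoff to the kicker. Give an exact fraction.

19/5

Against (1/7, 6/7), each row's expected payoff is a: 59/7; b: 16/7; c: 36/7.
Taking the (1/5, 7/10, 1/10)-weighted average: (1/5)·(59/7) + (7/10)·(16/7) + (1/10)·(36/7) = 19/5.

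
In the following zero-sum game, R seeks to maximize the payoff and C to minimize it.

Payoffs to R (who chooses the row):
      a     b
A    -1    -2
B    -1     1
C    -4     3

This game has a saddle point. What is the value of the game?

Row minima: -2, -1, -4 → R's maximin is -1.
Column maxima: -1, 3 → C's minimax is -1.
They coincide at (B, a), so the value is -1.

-1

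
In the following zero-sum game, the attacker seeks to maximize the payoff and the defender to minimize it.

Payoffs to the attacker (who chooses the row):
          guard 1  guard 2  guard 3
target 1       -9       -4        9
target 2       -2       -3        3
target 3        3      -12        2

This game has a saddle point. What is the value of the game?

Row minima: -9, -3, -12 → the attacker's maximin is -3.
Column maxima: 3, -3, 9 → the defender's minimax is -3.
They coincide at (target 2, guard 2), so the value is -3.

-3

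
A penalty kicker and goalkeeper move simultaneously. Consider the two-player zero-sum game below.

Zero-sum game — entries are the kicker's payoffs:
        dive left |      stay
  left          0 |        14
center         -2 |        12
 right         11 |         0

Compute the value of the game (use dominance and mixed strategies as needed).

Row center is strictly dominated by row left, so the kicker never plays it.
The remaining 2×2 game on (left, right) × (dive left, stay) has no saddle point. Let the kicker play left with probability p; indifference gives 11(1−p) = 14p, so p = 11/25.
Similarly the goalkeeper's optimal q on dive left is 14/25, and the value is 0·(14/25) + (14)·(11/25) = 154/25.

154/25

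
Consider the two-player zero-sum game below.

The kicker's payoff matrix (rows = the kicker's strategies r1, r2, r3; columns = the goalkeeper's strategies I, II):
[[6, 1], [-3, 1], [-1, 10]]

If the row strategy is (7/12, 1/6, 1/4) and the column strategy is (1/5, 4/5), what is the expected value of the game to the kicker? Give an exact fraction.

63/20

Against (1/5, 4/5), each row's expected payoff is r1: 2; r2: 1/5; r3: 39/5.
Taking the (7/12, 1/6, 1/4)-weighted average: (7/12)·(2) + (1/6)·(1/5) + (1/4)·(39/5) = 63/20.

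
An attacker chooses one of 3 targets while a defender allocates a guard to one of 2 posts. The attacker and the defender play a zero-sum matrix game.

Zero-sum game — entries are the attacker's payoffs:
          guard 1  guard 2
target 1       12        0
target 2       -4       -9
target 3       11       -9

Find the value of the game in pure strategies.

0

Row minima: 0, -9, -9 → the attacker's maximin is 0.
Column maxima: 12, 0 → the defender's minimax is 0.
They coincide at (target 1, guard 2), so the value is 0.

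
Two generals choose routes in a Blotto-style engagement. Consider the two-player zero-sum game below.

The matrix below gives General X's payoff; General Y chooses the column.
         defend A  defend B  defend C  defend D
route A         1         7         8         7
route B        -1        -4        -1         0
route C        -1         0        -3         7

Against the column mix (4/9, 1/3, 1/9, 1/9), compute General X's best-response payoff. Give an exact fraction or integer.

40/9

route A: (1)·(4/9) + (7)·(1/3) + (8)·(1/9) + (7)·(1/9) = 40/9.
route B: (-1)·(4/9) + (-4)·(1/3) + (-1)·(1/9) + (0)·(1/9) = -17/9.
route C: (-1)·(4/9) + (0)·(1/3) + (-3)·(1/9) + (7)·(1/9) = 0.
The best pure response is route A with expected payoff 40/9.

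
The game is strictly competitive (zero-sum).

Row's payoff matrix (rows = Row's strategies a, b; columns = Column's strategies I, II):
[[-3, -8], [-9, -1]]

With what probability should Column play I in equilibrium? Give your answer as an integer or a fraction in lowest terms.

7/13

Row minima are -8 and -9, so Row's maximin is -8; column maxima are -3 and -1, so Column's minimax is -3. These differ, so the equilibrium is in mixed strategies.
Let Column play I with probability q. Row is indifferent when −3q − 8(1−q) = −9q − (1−q), giving q = 7/13.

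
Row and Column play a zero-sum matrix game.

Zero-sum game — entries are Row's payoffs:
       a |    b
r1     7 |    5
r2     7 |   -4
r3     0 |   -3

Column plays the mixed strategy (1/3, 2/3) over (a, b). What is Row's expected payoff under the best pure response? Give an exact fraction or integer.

17/3

r1: (7)·(1/3) + (5)·(2/3) = 17/3.
r2: (7)·(1/3) + (-4)·(2/3) = -1/3.
r3: (0)·(1/3) + (-3)·(2/3) = -2.
The best pure response is r1 with expected payoff 17/3.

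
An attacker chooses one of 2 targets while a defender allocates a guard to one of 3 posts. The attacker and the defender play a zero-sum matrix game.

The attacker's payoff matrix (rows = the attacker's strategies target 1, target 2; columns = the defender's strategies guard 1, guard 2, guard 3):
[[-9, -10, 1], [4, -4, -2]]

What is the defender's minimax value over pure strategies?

-4

The worst case (largest entry) in each column is guard 1: 4, guard 2: -4, guard 3: 1.
The best (smallest) of these is -4.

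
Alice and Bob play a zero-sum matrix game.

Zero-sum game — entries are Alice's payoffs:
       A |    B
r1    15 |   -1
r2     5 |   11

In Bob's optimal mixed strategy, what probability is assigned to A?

6/11

Row minima are -1 and 5, so Alice's maximin is 5; column maxima are 15 and 11, so Bob's minimax is 11. These differ, so the equilibrium is in mixed strategies.
Let Bob play A with probability q. Alice is indifferent when 15q − (1−q) = 5q + 11(1−q), giving q = 6/11.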